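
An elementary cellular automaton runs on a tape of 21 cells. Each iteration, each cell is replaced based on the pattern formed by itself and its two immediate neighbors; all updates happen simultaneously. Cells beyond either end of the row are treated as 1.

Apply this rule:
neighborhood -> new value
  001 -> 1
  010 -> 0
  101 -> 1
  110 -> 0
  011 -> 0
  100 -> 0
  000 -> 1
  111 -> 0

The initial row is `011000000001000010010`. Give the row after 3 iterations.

iteration 1: 100011111110011100101
iteration 2: 001100000000100001010
iteration 3: 010001111111001110101

010001111111001110101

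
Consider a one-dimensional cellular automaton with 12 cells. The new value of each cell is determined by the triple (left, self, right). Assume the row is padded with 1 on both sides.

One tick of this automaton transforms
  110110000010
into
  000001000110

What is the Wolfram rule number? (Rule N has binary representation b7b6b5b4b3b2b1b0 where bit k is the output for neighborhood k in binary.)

22

position 0: 111 → 0  (bit 7 = 0)
position 1: 110 → 0  (bit 6 = 0)
position 2: 101 → 0  (bit 5 = 0)
position 5: 100 → 1  (bit 4 = 1)
position 3: 011 → 0  (bit 3 = 0)
position 10: 010 → 1  (bit 2 = 1)
position 9: 001 → 1  (bit 1 = 1)
position 6: 000 → 0  (bit 0 = 0)
bits b7..b0 = 00010110 = 22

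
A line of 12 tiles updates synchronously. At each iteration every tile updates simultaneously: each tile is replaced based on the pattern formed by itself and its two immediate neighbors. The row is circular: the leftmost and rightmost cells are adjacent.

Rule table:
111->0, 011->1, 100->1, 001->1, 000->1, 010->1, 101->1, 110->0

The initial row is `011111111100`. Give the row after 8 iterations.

110001111111

iteration 1: 110000000011
iteration 2: 001111111110
iteration 3: 111000000001
iteration 4: 000111111111
iteration 5: 111100000000
iteration 6: 100011111111
iteration 7: 011110000000
iteration 8: 110001111111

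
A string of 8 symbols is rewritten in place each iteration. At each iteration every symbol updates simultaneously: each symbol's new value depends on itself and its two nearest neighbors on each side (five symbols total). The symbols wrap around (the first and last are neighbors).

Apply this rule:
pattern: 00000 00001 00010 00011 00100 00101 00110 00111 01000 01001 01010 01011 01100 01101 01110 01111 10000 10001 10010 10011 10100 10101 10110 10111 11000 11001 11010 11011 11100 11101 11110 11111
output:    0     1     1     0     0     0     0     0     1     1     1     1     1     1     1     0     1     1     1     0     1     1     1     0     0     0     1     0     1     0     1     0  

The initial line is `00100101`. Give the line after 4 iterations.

11011011
10011000
01001011
11110111

11110111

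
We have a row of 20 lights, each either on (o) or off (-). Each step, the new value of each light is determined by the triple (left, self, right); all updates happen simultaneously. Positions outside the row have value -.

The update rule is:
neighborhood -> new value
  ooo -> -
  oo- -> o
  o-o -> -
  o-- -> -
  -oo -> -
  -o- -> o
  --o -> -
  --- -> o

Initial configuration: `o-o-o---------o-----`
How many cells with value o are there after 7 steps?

o-o-o-ooooooo-o-oooo
o-o-o-------o-o----o
o-o-o-ooooo-o-o-oo-o
o-o-o-----o-o-o--o-o
o-o-o-ooo-o-o-o--o-o
o-o-o---o-o-o-o--o-o
o-o-o-o-o-o-o-o--o-o
count of o: 10

10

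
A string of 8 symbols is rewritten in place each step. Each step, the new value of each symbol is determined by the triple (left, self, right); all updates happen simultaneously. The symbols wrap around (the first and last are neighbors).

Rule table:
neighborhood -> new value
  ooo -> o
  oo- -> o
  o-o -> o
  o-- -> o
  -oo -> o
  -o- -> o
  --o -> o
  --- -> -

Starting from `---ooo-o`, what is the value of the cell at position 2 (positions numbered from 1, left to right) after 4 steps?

o

o-oooooo
oooooooo
oooooooo  (fixed point — unchanged through step 4)
position 2 holds o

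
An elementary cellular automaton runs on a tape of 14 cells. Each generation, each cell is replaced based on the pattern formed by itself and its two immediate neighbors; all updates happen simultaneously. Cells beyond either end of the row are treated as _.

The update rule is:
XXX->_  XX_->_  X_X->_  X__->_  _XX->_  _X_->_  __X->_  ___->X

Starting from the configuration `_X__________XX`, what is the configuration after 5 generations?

___XXXXXXXX___
XX__________XX
___XXXXXXXX___  (repeats generation 1; period 2)
generation 5: ___XXXXXXXX___

___XXXXXXXX___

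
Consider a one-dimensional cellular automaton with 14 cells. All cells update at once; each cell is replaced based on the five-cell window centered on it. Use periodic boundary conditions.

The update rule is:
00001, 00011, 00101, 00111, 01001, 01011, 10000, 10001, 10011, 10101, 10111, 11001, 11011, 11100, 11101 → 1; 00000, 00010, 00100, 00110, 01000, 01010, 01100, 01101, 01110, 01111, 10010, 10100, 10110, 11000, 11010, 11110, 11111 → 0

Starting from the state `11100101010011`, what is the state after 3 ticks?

00110101001110
11000100111010
00010011101011

00010011101011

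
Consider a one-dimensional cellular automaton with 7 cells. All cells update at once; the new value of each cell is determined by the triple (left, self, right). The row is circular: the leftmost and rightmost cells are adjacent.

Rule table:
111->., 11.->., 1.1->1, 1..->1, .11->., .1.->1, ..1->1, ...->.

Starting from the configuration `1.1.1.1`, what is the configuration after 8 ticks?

.11111.
1.....1
.1...1.
111.111
...1...
..111..
.1...1.  (repeats tick 3; period 4)
tick 8: 111.111

111.111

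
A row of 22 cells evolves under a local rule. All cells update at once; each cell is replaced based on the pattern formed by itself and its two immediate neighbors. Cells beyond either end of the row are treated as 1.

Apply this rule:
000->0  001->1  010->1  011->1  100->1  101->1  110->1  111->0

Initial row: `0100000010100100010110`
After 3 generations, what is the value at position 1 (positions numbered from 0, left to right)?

1

1110000111111110111111
0011001100000011100000
1111111110000110110001
position 1 holds 1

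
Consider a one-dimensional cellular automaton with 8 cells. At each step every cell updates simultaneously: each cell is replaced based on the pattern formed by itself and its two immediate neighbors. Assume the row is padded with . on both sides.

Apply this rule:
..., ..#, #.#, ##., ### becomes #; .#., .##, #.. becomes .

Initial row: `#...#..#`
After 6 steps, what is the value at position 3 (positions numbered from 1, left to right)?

..##..#.
##.#.#..
.##.#..#
#.##..#.
.#.#.#..
#.#.#..#
position 3 holds #

#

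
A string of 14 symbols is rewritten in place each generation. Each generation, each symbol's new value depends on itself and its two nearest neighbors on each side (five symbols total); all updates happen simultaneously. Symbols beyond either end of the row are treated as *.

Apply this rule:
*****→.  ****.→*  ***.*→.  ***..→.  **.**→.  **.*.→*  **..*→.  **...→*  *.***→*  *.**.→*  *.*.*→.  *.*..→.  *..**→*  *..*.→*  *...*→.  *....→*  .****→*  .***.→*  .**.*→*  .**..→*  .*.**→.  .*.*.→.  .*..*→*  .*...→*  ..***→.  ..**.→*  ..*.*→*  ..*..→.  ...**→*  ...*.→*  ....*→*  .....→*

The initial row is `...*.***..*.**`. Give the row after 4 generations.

*.**.**..**.**
..**.**.***.**
.***.**.**..**
.**..**.**.*.*

.**..**.**.*.*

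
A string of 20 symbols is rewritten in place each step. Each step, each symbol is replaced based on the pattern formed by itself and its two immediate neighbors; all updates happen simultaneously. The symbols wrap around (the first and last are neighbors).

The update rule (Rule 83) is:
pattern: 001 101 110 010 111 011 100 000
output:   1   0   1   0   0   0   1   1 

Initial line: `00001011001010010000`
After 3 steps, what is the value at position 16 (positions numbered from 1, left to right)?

1

11110001110001101111
00011110011110100000
11100011100010011111
position 16 holds 1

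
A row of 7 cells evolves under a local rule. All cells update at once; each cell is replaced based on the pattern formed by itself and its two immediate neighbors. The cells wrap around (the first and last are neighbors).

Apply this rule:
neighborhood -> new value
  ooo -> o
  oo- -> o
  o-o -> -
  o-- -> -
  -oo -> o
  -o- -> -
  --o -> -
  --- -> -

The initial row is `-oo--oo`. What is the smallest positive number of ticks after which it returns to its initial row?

1

tick 1: -oo--oo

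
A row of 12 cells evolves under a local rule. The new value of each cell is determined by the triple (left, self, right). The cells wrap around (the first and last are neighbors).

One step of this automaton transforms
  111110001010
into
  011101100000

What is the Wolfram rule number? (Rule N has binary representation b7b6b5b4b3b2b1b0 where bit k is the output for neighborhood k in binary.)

145

position 1: 111 → 1  (bit 7 = 1)
position 4: 110 → 0  (bit 6 = 0)
position 9: 101 → 0  (bit 5 = 0)
position 5: 100 → 1  (bit 4 = 1)
position 0: 011 → 0  (bit 3 = 0)
position 8: 010 → 0  (bit 2 = 0)
position 7: 001 → 0  (bit 1 = 0)
position 6: 000 → 1  (bit 0 = 1)
bits b7..b0 = 10010001 = 145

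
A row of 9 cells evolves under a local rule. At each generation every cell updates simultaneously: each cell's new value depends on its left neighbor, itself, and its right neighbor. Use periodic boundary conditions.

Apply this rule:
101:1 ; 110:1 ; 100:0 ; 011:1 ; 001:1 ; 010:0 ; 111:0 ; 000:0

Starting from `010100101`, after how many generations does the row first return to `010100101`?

9

101001010
010010101
100101010
001010101
010101010
101010100
010101001
101010010
010100101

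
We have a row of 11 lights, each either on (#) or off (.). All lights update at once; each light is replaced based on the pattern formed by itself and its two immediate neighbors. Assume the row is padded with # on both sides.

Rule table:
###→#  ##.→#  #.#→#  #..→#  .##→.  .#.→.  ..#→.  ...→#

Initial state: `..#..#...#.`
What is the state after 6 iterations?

#..#..##..#
##..#..##..
###..#..##.
####..#..##
#####..#..#
######..#..

######..#..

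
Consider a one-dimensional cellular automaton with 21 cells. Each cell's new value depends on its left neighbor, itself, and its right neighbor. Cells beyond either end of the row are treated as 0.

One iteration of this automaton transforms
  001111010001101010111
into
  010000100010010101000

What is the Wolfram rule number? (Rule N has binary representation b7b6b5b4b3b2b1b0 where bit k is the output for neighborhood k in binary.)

34

position 3: 111 → 0  (bit 7 = 0)
position 5: 110 → 0  (bit 6 = 0)
position 6: 101 → 1  (bit 5 = 1)
position 8: 100 → 0  (bit 4 = 0)
position 2: 011 → 0  (bit 3 = 0)
position 7: 010 → 0  (bit 2 = 0)
position 1: 001 → 1  (bit 1 = 1)
position 0: 000 → 0  (bit 0 = 0)
bits b7..b0 = 00100010 = 34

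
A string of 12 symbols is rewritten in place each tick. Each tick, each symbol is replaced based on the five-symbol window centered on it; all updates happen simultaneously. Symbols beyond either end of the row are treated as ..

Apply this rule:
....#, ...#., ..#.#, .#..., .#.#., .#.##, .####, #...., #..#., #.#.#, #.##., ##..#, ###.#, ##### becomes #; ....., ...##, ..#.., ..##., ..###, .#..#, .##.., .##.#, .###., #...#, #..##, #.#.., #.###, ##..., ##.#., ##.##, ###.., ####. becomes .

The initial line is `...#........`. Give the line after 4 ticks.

.##.##......
....#..#....
..##..#.##..
#...#####..#

#...#####..#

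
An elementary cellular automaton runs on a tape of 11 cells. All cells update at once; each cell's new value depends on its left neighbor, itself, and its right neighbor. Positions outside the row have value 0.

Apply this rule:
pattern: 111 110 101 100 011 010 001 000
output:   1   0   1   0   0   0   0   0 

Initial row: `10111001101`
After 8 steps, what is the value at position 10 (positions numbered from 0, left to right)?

0

01010000010
00100000000
00000000000
00000000000  (fixed point — unchanged through step 8)
position 10 holds 0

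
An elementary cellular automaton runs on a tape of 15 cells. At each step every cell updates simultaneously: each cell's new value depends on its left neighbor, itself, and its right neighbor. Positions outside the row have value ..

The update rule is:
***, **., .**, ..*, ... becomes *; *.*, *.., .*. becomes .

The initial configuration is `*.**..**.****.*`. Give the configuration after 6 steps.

..**.***.****..
****.***.****.*
****.***.****..
****.***.****.*  (repeats step 2; period 2)
step 6: ****.***.****.*

****.***.****.*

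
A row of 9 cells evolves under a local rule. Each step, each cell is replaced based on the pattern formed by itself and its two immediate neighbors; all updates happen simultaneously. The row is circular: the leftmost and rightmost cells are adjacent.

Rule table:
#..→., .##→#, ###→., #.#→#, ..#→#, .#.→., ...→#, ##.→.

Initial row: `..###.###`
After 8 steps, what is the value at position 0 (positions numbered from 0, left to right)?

.##..##..
##..##..#
...##..##
.###..##.
##...##..
#..###..#
..##...##
.##..###.
position 0 holds .

.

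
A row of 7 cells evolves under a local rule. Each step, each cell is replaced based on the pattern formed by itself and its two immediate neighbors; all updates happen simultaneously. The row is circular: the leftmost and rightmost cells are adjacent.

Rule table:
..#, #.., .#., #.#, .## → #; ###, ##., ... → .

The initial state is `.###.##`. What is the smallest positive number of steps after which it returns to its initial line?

14

##..##.
#.###.#
.##..##
##.###.
#.##..#
.##.###
##.##..
#.##.##
.##.##.
##.##.#
..##.##
###.##.
#..##.#
.###.##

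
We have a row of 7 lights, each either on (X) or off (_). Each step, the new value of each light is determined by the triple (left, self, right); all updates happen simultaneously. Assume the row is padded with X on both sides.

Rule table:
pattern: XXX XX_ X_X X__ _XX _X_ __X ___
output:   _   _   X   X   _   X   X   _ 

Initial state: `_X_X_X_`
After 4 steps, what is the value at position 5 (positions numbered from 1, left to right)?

_

XXXXXXX
_______
X_____X
_X___X_
position 5 holds _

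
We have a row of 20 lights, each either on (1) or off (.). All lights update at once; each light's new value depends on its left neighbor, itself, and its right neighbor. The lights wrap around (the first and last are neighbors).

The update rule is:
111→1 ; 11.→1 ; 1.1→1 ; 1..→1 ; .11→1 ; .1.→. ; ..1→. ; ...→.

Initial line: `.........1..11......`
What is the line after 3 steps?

step 1: ..........1.111.....
step 2: ...........11111....
step 3: ...........111111...

...........111111...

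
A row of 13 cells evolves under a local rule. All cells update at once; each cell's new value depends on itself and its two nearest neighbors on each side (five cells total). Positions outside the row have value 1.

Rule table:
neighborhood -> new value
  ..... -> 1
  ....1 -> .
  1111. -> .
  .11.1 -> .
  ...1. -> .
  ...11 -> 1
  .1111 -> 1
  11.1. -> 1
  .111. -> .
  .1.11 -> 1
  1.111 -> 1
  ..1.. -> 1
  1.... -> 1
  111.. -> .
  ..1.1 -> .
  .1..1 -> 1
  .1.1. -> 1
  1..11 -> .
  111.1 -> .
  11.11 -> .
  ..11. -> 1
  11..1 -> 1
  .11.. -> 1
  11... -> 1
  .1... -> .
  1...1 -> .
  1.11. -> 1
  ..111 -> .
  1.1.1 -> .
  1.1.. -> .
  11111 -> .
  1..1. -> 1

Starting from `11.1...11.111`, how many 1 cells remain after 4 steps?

step 1: ..1...11..11.
step 2: 111..1111.1..
step 3: ...1..1..1.1.
step 4: 1..111111.1.1
count of 1: 9

9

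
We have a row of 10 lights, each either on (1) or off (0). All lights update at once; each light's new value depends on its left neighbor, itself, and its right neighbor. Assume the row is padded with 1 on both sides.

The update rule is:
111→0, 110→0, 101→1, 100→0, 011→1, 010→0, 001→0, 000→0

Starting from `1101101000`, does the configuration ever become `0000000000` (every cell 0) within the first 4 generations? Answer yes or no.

0011010000
0010100000
0001000000
0000000000
all cells are 0 at generation 4

yes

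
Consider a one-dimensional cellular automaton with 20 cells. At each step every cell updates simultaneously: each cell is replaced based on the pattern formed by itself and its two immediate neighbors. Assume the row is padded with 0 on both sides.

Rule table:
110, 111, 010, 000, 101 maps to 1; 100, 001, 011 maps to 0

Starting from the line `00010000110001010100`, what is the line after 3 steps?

11010110010101111101
01111010011110111111
00111110001111011111

00111110001111011111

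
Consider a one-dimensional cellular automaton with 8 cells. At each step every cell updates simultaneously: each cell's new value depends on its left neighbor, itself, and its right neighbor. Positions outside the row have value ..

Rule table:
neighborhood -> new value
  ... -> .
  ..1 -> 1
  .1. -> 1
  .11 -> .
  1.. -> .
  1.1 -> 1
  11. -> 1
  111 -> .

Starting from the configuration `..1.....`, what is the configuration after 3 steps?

.11.....
1.1.....
111.....

111.....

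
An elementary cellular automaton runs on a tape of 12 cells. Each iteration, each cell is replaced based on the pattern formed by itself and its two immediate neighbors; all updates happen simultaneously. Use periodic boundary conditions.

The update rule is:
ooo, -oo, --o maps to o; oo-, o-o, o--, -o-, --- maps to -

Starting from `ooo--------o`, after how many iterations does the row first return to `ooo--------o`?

iteration 1: oo--------oo
iteration 2: o--------ooo
iteration 3: --------oooo
iteration 4: -------oooo-
iteration 5: ------oooo--
iteration 6: -----oooo---
iteration 7: ----oooo----
iteration 8: ---oooo-----
iteration 9: --oooo------
iteration 10: -oooo-------
iteration 11: oooo--------
iteration 12: ooo--------o

12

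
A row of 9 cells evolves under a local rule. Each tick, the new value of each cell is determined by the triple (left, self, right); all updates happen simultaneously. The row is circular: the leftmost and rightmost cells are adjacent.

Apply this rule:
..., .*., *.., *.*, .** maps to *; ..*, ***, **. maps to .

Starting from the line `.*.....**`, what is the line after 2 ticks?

*.....***

tick 1: ******.*.
tick 2: *.....***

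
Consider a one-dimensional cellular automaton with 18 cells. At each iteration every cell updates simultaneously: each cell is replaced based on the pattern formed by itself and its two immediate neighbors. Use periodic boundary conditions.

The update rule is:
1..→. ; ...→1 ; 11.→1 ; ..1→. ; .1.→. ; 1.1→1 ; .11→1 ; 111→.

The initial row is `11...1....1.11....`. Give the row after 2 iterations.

111..1.11..1.11111

iteration 1: 11.1...11..111.11.
iteration 2: 111..1.11..1.11111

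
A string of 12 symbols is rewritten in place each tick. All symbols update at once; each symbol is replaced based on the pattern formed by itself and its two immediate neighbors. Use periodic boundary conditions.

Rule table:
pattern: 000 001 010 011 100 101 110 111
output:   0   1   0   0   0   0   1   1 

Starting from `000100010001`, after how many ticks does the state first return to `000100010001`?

4

tick 1: 001000100010
tick 2: 010001000100
tick 3: 100010001000
tick 4: 000100010001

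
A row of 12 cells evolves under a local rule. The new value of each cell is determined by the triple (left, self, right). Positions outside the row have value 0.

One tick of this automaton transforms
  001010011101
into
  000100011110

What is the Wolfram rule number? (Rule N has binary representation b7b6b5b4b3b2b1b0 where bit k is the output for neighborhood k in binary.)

232

position 8: 111 → 1  (bit 7 = 1)
position 9: 110 → 1  (bit 6 = 1)
position 3: 101 → 1  (bit 5 = 1)
position 5: 100 → 0  (bit 4 = 0)
position 7: 011 → 1  (bit 3 = 1)
position 2: 010 → 0  (bit 2 = 0)
position 1: 001 → 0  (bit 1 = 0)
position 0: 000 → 0  (bit 0 = 0)
bits b7..b0 = 11101000 = 232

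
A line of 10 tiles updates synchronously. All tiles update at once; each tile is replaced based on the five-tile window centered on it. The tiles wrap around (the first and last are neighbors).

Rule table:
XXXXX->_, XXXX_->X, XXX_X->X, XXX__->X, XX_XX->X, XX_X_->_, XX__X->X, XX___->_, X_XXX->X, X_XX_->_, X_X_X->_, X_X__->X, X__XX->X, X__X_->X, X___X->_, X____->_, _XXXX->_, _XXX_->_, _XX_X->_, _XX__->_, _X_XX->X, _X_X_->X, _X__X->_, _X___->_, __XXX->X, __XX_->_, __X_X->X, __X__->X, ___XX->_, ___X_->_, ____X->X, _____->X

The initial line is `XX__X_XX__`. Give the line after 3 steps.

__XXXX__XX
XXX_XXXX__
X_XXX_XXXX

X_XXX_XXXX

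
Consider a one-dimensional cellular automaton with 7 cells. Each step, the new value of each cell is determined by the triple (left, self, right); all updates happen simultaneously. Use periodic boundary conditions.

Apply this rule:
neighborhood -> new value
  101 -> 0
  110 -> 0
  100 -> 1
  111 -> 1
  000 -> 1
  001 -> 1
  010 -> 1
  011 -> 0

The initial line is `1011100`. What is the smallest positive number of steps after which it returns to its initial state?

7

step 1: 1001011
step 2: 0111001
step 3: 0010111
step 4: 1110010
step 5: 0101110
step 6: 1100101
step 7: 1011100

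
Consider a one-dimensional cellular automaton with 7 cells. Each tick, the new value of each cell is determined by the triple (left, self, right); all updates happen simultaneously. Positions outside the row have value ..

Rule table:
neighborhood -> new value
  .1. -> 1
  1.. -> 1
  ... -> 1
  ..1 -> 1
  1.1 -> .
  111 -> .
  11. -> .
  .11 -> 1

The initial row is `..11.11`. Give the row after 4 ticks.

1...111

tick 1: 111..1.
tick 2: 1..1111
tick 3: 1111...
tick 4: 1...111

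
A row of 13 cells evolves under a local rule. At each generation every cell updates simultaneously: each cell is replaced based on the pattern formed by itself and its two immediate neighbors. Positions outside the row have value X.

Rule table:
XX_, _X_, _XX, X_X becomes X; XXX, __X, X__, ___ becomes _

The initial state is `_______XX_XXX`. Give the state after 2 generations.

_______X__X__

_______XXXX__
_______X__X__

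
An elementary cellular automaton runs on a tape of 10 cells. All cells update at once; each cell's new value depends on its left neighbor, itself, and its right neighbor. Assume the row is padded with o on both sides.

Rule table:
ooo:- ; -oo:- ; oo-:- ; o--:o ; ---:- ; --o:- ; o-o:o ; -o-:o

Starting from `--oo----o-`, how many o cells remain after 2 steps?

3

o---o---oo
-o--oo----
count of o: 3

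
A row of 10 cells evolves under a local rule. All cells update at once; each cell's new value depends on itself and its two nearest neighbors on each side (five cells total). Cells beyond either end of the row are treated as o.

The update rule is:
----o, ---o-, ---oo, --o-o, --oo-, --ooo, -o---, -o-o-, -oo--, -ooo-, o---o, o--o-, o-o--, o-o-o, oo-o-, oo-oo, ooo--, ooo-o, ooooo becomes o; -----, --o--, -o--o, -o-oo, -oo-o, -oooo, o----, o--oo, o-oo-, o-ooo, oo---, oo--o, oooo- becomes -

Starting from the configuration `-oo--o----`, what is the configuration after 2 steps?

ooooooo---

step 1: o-o-o-o-oo
step 2: ooooooo---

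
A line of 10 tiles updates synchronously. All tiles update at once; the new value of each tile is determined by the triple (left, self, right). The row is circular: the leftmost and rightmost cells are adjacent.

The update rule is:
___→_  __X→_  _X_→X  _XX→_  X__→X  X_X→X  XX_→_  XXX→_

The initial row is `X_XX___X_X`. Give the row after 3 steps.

_X__X__XX_
_XX_XX___X
X__X__X__X

X__X__X__X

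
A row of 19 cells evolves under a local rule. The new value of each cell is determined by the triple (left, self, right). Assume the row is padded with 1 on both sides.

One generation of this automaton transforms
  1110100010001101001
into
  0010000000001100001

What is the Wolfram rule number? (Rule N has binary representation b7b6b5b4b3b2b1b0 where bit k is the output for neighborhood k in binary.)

position 0: 111 → 0  (bit 7 = 0)
position 2: 110 → 1  (bit 6 = 1)
position 3: 101 → 0  (bit 5 = 0)
position 5: 100 → 0  (bit 4 = 0)
position 12: 011 → 1  (bit 3 = 1)
position 4: 010 → 0  (bit 2 = 0)
position 7: 001 → 0  (bit 1 = 0)
position 6: 000 → 0  (bit 0 = 0)
bits b7..b0 = 01001000 = 72

72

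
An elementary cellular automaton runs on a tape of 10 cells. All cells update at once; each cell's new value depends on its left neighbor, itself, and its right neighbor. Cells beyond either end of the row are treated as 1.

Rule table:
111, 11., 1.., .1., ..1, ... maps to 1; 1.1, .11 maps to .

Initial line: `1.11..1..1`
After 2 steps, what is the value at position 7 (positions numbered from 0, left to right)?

1

step 1: 1..111111.
step 2: 111.11111.
position 7 holds 1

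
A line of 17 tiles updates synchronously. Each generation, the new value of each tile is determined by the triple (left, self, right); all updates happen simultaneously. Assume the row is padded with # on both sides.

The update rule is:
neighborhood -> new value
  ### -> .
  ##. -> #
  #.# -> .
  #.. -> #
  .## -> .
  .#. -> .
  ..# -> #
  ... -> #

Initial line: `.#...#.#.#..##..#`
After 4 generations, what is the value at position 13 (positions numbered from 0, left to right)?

generation 1: ..###.....##.###.
generation 2: ##..######.#...#.
generation 3: .###.....#..###..
generation 4: ...######.##..###
position 13 holds .

.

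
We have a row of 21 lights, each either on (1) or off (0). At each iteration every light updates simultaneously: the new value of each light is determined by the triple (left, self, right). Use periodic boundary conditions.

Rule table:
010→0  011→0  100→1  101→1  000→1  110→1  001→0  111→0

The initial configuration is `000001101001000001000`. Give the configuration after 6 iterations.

100110011001100000001

iteration 1: 111100110100111100111
iteration 2: 000110011010000110000
iteration 3: 110011001101110011111
iteration 4: 011001100110011000000
iteration 5: 001100110011001111111
iteration 6: 100110011001100000001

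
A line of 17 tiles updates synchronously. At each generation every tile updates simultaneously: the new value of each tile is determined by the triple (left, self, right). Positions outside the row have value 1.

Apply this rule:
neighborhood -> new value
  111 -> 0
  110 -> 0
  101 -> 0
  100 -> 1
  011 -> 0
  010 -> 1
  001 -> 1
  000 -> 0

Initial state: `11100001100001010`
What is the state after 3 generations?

00000000000010110

generation 1: 00010010010011010
generation 2: 10111111111100010
generation 3: 00000000000010110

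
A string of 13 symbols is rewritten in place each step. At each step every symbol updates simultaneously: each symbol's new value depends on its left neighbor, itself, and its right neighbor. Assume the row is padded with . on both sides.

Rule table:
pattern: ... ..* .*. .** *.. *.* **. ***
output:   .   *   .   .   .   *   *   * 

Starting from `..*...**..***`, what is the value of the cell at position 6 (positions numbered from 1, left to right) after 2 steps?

.

.*...*.*.*.**
*...*.*.*.*.*
position 6 holds .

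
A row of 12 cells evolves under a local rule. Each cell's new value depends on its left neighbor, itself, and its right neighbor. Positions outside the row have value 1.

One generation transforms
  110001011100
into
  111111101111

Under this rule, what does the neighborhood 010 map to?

At position 5 the neighborhood is 010; the next row has 1 there.

1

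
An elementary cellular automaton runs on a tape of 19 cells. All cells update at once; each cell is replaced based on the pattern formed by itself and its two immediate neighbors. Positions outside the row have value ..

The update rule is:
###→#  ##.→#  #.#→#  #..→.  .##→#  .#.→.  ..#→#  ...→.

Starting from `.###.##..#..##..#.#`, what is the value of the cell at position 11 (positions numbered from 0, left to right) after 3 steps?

#

step 1: #######.#..###.#.#.
step 2: ########..#####.#..
step 3: ########.#######...
position 11 holds #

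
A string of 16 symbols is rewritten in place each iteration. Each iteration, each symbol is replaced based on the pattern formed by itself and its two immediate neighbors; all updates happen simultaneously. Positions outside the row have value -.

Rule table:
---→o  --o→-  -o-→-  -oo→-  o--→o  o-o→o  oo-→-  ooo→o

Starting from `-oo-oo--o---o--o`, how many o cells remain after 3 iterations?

iteration 1: ---o--o--oo--o--
iteration 2: oo--o--o---o--oo
iteration 3: --o--o--oo--o---
count of o: 5

5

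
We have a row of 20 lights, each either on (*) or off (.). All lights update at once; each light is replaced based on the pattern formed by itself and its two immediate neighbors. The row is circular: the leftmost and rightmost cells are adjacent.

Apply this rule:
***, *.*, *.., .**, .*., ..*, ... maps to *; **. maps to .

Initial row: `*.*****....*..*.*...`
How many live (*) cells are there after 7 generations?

******.*************
*****.**************
****.***************
***.****************
**.*****************
*.******************
.*******************
count of *: 19

19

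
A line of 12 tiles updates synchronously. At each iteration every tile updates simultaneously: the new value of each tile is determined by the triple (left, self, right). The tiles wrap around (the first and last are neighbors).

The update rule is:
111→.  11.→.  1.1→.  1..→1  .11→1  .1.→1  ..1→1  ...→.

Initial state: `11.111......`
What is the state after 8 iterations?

1..1..1....1
.1111111..11
.1......111.
111....11..1
...1..11.111
1.11111..1..
1.1....11111
..11..11....

..11..11....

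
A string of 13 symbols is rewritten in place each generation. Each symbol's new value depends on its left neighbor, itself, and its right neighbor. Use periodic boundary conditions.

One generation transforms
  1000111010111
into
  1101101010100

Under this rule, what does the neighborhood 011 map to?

1

At position 4 the neighborhood is 011; the next row has 1 there.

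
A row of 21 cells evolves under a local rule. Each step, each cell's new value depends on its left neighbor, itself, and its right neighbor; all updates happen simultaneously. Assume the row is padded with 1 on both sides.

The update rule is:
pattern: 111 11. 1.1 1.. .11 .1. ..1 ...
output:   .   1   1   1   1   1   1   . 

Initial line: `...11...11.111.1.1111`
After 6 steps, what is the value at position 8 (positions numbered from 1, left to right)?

1.1111.11111.11111...
111..111...111...11.1
..1111.11.11.11.11111
111..111111111111....
..1111..........11..1
111..11........111111
position 8 holds .

.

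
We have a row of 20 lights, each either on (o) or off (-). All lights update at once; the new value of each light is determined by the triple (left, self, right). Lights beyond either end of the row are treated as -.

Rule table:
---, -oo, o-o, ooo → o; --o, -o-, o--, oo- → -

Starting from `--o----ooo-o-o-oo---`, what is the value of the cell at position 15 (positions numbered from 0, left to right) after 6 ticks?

o

tick 1: o---oo-oo-o-o-oo--oo
tick 2: --o-o-oo-o-o-oo---o-
tick 3: o--o-oo-o-o-oo--o---
tick 4: ----oo-o-o-oo-----oo
tick 5: ooo-o-o-o-oo--ooo-o-
tick 6: oo-o-o-o-oo---oo-o--
position 15 holds o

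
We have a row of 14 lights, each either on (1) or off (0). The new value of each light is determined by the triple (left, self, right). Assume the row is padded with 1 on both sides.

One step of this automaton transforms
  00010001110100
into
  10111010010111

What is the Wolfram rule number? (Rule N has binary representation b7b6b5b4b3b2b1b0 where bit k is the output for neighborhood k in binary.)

86

position 8: 111 → 0  (bit 7 = 0)
position 9: 110 → 1  (bit 6 = 1)
position 10: 101 → 0  (bit 5 = 0)
position 0: 100 → 1  (bit 4 = 1)
position 7: 011 → 0  (bit 3 = 0)
position 3: 010 → 1  (bit 2 = 1)
position 2: 001 → 1  (bit 1 = 1)
position 1: 000 → 0  (bit 0 = 0)
bits b7..b0 = 01010110 = 86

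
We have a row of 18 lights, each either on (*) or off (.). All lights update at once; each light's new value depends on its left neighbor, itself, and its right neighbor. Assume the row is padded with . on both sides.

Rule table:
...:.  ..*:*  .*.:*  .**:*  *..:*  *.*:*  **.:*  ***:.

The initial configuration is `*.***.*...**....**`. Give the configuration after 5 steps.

***.****.****..***

step 1: ***.****.****..***
step 2: *.***..***..****.*
step 3: ***.****.****..***  (repeats step 1; period 2)
step 5: ***.****.****..***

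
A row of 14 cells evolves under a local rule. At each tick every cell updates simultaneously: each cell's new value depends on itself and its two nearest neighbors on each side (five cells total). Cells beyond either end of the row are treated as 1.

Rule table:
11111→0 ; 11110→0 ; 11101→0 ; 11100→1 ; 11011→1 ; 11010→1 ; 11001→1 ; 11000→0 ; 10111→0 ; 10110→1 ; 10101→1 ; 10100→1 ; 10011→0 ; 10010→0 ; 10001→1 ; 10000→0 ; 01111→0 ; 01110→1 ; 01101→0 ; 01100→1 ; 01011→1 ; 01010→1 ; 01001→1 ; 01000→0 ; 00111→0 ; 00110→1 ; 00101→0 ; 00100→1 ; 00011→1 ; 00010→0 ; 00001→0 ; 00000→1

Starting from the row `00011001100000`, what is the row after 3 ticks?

10010100011001

01111101100101
10000011110010
10010100011001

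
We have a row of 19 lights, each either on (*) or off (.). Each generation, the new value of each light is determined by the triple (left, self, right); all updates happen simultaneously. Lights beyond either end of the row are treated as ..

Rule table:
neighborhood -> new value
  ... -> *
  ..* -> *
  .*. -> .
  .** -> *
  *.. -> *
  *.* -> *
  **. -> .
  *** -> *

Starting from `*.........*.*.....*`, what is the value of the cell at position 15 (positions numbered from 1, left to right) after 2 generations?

.*********.*.*****.
*********.*.*****.*
position 15 holds *

*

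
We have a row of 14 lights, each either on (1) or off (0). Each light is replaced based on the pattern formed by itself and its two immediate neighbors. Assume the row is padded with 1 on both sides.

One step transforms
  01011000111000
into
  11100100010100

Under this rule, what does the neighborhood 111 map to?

At position 9 the neighborhood is 111; the next row has 1 there.

1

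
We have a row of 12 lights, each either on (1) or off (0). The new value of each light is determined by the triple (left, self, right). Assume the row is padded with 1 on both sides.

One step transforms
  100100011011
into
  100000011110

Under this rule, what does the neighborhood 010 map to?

0

At position 3 the neighborhood is 010; the next row has 0 there.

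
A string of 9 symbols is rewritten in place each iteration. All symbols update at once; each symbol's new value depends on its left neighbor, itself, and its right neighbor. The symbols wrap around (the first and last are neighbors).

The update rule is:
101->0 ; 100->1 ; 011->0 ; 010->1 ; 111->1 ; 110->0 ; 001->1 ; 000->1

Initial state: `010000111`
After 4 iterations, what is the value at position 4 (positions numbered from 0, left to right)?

iteration 1: 011111010
iteration 2: 101110011
iteration 3: 000101101
iteration 4: 111100001
position 4 holds 0

0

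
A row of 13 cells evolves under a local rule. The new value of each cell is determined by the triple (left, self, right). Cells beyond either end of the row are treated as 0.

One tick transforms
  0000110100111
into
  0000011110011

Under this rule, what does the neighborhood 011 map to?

0

At position 4 the neighborhood is 011; the next row has 0 there.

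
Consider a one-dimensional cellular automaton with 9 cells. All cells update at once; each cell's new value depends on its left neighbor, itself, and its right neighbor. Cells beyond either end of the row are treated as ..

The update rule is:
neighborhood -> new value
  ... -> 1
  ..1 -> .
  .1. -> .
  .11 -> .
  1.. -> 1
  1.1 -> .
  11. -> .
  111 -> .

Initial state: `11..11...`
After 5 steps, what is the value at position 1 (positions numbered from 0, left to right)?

.

..1...111
1..11....
.1...1111
..11.....
1...11111
position 1 holds .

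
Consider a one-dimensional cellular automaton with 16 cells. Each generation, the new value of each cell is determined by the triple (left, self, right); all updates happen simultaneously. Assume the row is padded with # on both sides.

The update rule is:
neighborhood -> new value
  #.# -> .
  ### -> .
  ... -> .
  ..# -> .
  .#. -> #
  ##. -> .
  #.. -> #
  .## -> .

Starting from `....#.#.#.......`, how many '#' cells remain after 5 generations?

7

generation 1: #...#.#.##......
generation 2: .#..#.#...#.....
generation 3: .##.#.##..##....
generation 4: ....#...#...#...
generation 5: #...##..##..##..
count of #: 7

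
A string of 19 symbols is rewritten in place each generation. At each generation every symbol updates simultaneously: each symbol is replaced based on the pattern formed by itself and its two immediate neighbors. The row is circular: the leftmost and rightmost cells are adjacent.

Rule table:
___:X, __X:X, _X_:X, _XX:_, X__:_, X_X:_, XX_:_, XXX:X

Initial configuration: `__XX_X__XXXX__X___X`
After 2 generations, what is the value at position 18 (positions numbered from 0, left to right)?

_

_X___X_X_XX__XX_XXX
_X_XXX_X____X____X_
position 18 holds _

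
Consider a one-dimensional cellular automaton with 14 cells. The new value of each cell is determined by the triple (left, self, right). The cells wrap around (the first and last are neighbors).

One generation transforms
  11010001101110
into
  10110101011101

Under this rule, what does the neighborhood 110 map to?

At position 1 the neighborhood is 110; the next row has 0 there.

0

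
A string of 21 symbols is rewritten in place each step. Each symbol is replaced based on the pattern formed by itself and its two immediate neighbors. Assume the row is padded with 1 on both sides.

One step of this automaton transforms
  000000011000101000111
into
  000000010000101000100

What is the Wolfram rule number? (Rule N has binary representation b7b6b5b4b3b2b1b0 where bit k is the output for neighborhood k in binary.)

position 19: 111 → 0  (bit 7 = 0)
position 8: 110 → 0  (bit 6 = 0)
position 13: 101 → 0  (bit 5 = 0)
position 0: 100 → 0  (bit 4 = 0)
position 7: 011 → 1  (bit 3 = 1)
position 12: 010 → 1  (bit 2 = 1)
position 6: 001 → 0  (bit 1 = 0)
position 1: 000 → 0  (bit 0 = 0)
bits b7..b0 = 00001100 = 12

12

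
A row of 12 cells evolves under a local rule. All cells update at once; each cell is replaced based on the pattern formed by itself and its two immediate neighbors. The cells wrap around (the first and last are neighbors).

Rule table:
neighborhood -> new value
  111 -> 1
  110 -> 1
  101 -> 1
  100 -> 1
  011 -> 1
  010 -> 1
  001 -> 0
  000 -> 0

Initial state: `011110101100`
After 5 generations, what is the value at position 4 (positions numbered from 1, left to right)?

generation 1: 011111111110
generation 2: 011111111111
generation 3: 111111111111
generation 4: 111111111111  (fixed point — unchanged through generation 5)
position 4 holds 1

1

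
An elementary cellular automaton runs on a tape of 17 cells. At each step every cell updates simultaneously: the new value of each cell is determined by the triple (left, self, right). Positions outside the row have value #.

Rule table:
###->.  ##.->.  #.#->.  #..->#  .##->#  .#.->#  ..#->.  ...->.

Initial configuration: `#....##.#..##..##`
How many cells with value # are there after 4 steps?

.#...#..##.#.#.#.
.##..##.#..#.#.#.
.#.#.#..##.#.#.#.
.#.#.##.#..#.#.#.
count of #: 8

8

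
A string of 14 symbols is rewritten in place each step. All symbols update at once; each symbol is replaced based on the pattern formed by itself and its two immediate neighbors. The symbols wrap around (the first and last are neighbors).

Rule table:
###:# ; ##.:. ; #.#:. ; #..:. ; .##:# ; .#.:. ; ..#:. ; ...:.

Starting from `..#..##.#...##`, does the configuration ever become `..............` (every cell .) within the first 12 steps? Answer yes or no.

yes

step 1: .....#......#.
step 2: ..............
all cells are . at step 2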